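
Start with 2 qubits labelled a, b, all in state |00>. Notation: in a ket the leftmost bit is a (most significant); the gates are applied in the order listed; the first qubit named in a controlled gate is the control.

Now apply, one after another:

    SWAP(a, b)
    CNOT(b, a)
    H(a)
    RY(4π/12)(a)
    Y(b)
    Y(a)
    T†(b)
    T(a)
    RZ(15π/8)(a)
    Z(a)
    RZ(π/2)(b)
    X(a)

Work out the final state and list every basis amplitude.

The resulting statevector has amplitude 0 on |00>, (-sqrt(6) + sqrt(2))*exp(3*I*pi/16)/4 on |01>, 0 on |10>, (-sqrt(6) - sqrt(2))*exp(I*pi/16)/4 on |11>.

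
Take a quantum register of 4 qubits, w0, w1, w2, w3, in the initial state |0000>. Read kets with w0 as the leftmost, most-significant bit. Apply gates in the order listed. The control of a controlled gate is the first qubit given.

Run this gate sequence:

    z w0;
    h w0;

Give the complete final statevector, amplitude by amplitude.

The final amplitudes are sqrt(2)/2 on |0000>, sqrt(2)/2 on |1000>, and 0 on every other basis state.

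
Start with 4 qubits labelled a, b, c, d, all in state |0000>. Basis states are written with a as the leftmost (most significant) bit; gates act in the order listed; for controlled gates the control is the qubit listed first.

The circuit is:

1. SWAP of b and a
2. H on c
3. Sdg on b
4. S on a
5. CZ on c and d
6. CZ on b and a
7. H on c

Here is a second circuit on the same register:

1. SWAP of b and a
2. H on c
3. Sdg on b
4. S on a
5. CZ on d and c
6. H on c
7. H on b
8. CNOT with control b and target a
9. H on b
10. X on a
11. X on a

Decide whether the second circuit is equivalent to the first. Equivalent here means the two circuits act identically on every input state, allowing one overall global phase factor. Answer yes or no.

No: there is an input state on which the two circuits produce genuinely different outputs (not merely differing by a phase).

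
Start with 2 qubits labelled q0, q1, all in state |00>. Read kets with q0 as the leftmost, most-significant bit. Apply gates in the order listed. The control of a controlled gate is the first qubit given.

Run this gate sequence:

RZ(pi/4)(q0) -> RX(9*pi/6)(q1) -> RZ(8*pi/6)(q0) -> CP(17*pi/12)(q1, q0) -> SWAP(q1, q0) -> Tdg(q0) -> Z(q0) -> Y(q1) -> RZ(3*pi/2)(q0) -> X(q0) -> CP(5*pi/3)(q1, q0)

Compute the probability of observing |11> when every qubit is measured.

Outcome |11> occurs with probability 1/2.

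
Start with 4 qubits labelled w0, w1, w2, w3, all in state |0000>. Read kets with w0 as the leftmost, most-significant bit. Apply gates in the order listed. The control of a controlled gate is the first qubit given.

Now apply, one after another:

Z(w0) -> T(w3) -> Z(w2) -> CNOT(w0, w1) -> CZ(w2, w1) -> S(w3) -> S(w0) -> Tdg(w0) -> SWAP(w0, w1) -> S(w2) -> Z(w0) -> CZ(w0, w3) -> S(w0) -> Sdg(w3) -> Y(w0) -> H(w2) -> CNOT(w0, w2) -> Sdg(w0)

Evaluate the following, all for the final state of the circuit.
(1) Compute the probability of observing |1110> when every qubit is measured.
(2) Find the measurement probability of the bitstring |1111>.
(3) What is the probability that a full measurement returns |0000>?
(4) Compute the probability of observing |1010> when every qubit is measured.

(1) A full measurement returns |1110> with probability 0.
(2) Outcome |1111> occurs with probability 0.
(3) Outcome |0000> occurs with probability 0.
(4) The probability of measuring |1010> is 1/2.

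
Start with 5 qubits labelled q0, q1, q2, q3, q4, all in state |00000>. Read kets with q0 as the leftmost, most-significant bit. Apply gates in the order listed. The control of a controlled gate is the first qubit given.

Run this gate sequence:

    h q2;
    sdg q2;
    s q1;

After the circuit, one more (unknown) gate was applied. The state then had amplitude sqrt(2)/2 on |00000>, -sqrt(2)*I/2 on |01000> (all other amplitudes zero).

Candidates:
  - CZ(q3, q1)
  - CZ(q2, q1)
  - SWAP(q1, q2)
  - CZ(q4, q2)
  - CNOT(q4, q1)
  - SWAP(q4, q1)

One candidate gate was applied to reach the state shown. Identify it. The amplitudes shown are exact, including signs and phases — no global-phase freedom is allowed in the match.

The applied gate was SWAP(q1, q2).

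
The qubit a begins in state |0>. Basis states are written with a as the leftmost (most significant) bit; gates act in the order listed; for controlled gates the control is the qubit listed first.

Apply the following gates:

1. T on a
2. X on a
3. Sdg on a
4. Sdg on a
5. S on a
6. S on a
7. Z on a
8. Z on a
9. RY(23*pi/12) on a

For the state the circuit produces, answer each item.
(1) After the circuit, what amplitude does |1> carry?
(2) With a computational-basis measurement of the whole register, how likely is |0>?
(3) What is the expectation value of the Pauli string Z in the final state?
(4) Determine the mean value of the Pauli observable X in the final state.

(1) The amplitude on |1> is -sqrt(3*sqrt(2) + 6)/4 - sqrt(2 - sqrt(2))/4. Key observation: steps 3-6 multiply out to the identity, so the circuit reduces to the remaining gates.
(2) Outcome |0> occurs with probability -sqrt(6)/8 - sqrt(2)/8 + 1/2.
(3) The expectation value of Z is -sqrt(6)/4 - sqrt(2)/4.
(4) In the final state, X has expectation -sqrt(2)/4 + sqrt(6)/4.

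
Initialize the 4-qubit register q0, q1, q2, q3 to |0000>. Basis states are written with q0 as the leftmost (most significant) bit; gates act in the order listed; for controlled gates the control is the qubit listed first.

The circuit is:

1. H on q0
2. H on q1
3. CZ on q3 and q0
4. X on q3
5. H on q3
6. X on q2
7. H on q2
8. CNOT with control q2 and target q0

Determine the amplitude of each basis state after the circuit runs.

The final amplitudes are 1/4 on |0000>, -1/4 on |0001>, -1/4 on |0010>, 1/4 on |0011>, 1/4 on |0100>, -1/4 on |0101>, -1/4 on |0110>, 1/4 on |0111>, 1/4 on |1000>, -1/4 on |1001>, -1/4 on |1010>, 1/4 on |1011>, 1/4 on |1100>, -1/4 on |1101>, -1/4 on |1110>, 1/4 on |1111>.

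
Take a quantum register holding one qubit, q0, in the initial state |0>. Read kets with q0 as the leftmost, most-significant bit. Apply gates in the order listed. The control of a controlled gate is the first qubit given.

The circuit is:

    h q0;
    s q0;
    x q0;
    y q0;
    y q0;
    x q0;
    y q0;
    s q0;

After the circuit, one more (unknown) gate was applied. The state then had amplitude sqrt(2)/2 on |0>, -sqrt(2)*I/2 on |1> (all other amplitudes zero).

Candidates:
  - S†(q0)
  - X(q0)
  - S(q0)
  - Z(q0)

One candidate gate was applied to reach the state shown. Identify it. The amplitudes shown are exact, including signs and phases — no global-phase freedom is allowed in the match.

The applied gate was S(q0).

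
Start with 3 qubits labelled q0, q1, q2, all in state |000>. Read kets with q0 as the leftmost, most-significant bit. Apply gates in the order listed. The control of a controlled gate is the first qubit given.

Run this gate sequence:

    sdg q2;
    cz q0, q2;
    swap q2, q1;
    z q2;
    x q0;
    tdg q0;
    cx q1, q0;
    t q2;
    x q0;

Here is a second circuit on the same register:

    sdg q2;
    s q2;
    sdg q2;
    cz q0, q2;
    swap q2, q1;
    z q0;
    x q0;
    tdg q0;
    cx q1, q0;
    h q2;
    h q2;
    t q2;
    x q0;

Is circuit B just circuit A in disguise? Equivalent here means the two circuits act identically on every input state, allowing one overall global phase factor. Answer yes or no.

No: there is an input state on which the two circuits produce genuinely different outputs (not merely differing by a phase).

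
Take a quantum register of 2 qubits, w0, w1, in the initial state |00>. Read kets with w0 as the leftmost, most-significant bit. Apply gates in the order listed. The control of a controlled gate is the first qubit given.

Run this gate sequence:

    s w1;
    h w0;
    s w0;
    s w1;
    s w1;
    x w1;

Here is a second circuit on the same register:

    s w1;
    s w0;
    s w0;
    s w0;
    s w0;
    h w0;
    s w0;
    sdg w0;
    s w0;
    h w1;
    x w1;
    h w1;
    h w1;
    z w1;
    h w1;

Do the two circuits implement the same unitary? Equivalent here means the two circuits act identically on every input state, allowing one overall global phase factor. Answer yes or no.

Yes — the two circuits implement the same unitary up to a global phase.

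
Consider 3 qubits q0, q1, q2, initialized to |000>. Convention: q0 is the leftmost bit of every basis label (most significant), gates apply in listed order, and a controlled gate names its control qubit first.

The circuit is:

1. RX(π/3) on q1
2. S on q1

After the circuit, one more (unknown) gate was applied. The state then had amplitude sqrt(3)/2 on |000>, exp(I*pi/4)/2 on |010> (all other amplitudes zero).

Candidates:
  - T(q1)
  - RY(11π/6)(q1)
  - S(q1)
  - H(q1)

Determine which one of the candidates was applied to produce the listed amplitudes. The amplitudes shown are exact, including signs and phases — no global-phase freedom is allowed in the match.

The unique candidate consistent with the amplitudes is T(q1).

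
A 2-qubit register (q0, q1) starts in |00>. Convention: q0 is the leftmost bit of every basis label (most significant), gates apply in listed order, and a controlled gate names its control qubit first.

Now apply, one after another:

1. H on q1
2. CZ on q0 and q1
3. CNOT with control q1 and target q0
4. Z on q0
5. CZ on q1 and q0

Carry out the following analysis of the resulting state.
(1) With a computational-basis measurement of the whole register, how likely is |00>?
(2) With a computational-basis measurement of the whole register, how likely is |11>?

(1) Outcome |00> occurs with probability 1/2.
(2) Outcome |11> occurs with probability 1/2.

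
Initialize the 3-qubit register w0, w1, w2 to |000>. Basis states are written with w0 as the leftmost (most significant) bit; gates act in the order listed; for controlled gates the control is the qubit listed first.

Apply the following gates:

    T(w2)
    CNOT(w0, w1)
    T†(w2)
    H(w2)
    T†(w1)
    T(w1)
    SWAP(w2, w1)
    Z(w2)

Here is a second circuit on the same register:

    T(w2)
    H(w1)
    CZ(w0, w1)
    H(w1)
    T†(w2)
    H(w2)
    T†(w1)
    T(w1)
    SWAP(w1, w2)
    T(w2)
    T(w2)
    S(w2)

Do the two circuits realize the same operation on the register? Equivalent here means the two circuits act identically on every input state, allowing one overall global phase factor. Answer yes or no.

Yes — the two circuits implement the same unitary up to a global phase.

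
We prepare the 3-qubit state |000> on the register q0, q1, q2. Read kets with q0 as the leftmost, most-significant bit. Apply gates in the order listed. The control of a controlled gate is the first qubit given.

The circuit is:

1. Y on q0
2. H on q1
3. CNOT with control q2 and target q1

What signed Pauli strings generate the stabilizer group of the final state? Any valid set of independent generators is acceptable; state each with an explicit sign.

The stabilizer group can be generated by +IXI, -ZII, +IIZ, among other valid generating sets.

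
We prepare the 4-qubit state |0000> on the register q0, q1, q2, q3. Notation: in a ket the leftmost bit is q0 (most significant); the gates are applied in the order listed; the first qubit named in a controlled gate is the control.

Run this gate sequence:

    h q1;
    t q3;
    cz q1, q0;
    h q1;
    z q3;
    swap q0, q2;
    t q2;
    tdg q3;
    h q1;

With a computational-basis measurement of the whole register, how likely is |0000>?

Outcome |0000> occurs with probability 1/2.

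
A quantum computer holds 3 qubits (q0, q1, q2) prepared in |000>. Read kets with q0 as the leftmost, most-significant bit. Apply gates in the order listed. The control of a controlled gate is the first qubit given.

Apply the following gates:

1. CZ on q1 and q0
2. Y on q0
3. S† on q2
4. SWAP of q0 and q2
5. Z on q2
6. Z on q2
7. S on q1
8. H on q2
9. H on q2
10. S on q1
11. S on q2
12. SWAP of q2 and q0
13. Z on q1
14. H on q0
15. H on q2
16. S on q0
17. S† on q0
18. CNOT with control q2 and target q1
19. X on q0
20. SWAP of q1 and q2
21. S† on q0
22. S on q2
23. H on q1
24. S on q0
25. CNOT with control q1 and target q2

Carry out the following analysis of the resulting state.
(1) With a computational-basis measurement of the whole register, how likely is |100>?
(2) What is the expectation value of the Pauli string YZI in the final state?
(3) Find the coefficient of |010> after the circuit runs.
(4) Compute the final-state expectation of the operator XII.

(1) Outcome |100> occurs with probability 1/8.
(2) In the final state, YZI has expectation 0.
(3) The amplitude on |010> is -sqrt(2)*I/4.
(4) The observable XII averages to -1.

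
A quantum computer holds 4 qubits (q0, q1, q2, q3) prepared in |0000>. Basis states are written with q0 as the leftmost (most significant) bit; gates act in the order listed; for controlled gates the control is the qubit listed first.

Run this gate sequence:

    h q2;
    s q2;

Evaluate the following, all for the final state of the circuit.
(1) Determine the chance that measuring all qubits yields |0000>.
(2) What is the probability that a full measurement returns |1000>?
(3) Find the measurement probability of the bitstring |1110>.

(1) The probability of measuring |0000> is 1/2.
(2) Outcome |1000> occurs with probability 0.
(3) The probability of measuring |1110> is 0.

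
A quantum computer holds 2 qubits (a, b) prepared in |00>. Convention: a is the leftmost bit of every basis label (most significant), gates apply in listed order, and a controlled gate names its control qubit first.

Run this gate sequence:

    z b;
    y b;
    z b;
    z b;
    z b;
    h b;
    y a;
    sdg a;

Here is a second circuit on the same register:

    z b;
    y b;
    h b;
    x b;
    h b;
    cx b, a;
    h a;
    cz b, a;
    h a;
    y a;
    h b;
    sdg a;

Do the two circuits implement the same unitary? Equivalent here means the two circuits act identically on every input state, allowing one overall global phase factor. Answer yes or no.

Yes — the two circuits implement the same unitary up to a global phase.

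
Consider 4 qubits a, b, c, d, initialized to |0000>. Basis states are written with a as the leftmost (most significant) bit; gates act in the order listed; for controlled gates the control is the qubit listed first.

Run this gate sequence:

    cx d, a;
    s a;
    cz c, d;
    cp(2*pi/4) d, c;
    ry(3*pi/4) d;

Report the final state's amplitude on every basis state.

After the circuit, the state carries amplitude sqrt(2 - sqrt(2))/2 on |0000>, sqrt(sqrt(2) + 2)/2 on |0001>, and 0 on every other basis state.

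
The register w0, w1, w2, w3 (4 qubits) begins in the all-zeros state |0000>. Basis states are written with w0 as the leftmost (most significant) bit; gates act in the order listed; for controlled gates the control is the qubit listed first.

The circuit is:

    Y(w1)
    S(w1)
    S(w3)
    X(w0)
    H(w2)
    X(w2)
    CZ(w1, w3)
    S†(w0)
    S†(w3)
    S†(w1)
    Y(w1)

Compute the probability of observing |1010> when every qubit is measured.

The probability of measuring |1010> is 1/2.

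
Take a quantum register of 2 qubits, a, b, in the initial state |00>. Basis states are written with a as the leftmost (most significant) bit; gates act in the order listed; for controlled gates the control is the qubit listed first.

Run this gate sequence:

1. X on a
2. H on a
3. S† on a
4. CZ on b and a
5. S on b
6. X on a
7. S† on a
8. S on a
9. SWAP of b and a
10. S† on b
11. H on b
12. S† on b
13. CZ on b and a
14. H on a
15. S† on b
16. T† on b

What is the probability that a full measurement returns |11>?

Outcome |11> occurs with probability 1/2.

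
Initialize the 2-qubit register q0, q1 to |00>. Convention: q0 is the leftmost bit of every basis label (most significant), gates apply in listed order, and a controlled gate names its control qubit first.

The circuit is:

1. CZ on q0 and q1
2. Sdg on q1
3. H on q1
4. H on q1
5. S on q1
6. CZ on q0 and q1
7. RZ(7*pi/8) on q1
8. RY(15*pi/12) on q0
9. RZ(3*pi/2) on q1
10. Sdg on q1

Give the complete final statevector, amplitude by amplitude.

The resulting statevector has amplitude -sqrt(2 - sqrt(2))*exp(13*I*pi/16)/2 on |00>, 0 on |01>, sqrt(sqrt(2) + 2)*exp(13*I*pi/16)/2 on |10>, 0 on |11>. Key observation: gates 1-6 undo each other exactly, leaving only the rest of the circuit to track.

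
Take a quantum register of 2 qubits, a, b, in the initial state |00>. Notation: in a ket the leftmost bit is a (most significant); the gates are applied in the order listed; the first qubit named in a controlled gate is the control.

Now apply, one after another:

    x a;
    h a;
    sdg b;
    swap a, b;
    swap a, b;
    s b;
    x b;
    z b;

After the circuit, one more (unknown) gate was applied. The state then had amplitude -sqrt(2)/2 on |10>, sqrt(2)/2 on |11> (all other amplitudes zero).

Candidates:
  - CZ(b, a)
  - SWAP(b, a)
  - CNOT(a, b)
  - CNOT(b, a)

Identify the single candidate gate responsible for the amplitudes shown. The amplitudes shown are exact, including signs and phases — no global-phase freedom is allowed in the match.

The unique candidate consistent with the amplitudes is SWAP(b, a). Key observation: steps 3-6 multiply out to the identity, so the circuit reduces to the remaining gates.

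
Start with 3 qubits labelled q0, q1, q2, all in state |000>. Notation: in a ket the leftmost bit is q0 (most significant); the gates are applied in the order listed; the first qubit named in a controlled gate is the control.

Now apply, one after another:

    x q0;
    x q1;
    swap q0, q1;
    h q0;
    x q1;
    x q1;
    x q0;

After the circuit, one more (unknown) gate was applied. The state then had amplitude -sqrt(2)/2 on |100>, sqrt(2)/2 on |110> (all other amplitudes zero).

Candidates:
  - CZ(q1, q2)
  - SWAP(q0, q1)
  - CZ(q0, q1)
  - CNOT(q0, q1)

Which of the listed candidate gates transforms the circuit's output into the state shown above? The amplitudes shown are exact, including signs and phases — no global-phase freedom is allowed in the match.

It was SWAP(q0, q1) that produced the state shown.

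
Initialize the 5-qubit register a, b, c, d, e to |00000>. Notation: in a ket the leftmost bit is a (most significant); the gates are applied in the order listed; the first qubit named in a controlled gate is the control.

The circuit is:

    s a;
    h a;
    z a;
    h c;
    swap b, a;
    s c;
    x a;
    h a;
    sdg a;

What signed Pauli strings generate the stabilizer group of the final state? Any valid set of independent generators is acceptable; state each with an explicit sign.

One valid set of independent stabilizer generators is +YIIII, -IXIII, +IIYII, +IIIZI, +IIIIZ (any independent generating set of the same group is equally correct).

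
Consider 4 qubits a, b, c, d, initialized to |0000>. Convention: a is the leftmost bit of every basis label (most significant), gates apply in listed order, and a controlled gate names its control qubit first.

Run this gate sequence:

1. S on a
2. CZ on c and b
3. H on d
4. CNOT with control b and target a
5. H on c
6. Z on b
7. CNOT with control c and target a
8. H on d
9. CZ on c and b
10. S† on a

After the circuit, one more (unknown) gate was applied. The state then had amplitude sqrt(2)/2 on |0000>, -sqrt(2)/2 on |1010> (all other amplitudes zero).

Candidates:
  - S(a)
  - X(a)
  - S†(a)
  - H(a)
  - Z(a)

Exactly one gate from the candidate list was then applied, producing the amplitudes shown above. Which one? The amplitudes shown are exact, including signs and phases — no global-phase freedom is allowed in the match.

The applied gate was S†(a).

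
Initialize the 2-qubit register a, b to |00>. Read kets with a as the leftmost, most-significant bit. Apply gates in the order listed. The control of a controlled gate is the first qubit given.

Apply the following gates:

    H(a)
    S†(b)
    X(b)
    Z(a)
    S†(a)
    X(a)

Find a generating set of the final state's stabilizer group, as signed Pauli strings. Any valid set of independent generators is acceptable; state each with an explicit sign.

One valid set of independent stabilizer generators is -YI, -IZ (any independent generating set of the same group is equally correct).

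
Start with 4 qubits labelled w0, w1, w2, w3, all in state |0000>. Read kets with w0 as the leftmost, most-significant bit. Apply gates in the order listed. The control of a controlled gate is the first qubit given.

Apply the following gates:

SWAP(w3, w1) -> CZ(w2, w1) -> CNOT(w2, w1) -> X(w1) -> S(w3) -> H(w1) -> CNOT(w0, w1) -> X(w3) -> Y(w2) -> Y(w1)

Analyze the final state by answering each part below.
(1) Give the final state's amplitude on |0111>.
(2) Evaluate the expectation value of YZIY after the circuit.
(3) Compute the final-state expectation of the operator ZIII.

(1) The final state's coefficient on |0111> equals -sqrt(2)/2.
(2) In the final state, YZIY has expectation 0.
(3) In the final state, ZIII has expectation 1.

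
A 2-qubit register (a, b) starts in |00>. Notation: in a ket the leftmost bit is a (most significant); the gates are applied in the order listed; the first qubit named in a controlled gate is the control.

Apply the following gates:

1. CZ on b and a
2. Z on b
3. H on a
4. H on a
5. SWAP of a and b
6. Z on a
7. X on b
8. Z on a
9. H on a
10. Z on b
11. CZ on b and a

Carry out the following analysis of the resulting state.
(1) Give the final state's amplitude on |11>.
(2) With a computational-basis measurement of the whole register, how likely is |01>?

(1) The final state's coefficient on |11> equals sqrt(2)/2.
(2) The probability of measuring |01> is 1/2.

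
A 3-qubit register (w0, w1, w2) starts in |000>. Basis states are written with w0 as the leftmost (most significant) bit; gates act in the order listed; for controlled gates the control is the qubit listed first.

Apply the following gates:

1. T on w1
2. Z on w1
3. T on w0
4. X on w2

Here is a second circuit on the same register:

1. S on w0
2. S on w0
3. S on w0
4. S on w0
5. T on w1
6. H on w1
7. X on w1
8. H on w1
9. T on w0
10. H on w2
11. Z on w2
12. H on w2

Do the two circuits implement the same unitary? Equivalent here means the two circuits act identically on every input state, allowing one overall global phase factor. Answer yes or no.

Yes — the two circuits implement the same unitary up to a global phase.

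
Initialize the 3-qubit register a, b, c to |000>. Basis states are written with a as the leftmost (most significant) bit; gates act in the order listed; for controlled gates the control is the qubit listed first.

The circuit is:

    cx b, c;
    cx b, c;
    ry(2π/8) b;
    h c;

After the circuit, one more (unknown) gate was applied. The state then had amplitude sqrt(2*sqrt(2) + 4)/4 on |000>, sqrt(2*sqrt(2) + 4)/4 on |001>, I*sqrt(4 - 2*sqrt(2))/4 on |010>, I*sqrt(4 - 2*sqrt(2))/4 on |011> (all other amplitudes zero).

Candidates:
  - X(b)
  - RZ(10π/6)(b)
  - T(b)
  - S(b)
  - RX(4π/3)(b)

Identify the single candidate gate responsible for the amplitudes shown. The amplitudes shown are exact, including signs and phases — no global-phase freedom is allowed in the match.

The unique candidate consistent with the amplitudes is S(b). Key observation: gates 1-2 undo each other exactly, leaving only the rest of the circuit to track.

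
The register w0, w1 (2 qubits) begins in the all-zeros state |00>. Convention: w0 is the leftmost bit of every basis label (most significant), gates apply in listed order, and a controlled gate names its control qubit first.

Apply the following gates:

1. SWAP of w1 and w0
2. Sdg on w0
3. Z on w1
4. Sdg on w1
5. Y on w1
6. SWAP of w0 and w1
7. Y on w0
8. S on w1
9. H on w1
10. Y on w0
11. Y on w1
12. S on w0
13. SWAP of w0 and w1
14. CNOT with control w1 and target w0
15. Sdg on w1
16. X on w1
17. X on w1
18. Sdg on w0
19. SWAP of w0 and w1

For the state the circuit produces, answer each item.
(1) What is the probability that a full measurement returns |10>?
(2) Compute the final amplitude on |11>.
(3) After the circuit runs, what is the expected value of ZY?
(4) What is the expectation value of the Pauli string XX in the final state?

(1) Outcome |10> occurs with probability 1/2.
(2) The amplitude on |11> is -sqrt(2)*I/2.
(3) In the final state, ZY has expectation -1.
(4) The expectation value of XX is 0.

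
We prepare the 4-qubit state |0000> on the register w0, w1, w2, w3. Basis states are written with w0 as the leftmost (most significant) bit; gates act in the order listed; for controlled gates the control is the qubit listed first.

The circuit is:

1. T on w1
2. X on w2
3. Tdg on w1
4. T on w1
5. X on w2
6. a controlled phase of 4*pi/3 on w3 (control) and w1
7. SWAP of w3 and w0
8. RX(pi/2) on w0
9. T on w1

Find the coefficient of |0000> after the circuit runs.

The amplitude on |0000> is sqrt(2)/2.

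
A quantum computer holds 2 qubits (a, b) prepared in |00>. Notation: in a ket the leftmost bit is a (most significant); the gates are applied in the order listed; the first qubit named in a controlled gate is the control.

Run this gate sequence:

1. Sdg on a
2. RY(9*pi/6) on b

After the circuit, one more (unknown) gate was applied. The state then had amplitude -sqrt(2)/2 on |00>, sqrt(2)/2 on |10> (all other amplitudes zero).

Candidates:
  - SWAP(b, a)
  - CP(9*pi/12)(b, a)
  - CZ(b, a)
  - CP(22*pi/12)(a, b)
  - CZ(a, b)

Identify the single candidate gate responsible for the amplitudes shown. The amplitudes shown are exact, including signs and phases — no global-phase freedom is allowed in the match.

The applied gate was SWAP(b, a).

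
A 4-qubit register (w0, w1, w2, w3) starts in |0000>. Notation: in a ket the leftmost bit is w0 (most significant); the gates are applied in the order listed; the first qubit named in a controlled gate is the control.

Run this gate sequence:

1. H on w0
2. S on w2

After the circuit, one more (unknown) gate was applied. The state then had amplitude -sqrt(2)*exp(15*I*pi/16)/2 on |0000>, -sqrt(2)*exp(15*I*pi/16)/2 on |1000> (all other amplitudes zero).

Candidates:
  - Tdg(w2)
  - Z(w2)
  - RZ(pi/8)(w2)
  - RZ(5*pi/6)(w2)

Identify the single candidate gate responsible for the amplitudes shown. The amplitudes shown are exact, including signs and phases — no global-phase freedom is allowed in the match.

The unique candidate consistent with the amplitudes is RZ(pi/8)(w2).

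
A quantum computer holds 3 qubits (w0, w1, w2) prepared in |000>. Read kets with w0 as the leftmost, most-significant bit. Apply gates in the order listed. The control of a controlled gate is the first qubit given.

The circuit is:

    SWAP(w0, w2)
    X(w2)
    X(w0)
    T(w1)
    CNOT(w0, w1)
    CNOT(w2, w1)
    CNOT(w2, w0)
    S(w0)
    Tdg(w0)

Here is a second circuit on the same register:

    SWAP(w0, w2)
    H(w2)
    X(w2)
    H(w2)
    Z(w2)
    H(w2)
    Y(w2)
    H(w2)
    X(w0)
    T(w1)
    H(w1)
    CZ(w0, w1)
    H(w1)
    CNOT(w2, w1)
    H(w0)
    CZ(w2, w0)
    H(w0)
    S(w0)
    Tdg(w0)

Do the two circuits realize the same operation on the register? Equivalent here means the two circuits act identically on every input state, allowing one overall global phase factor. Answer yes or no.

No — the two circuits implement different unitaries, even allowing a global phase.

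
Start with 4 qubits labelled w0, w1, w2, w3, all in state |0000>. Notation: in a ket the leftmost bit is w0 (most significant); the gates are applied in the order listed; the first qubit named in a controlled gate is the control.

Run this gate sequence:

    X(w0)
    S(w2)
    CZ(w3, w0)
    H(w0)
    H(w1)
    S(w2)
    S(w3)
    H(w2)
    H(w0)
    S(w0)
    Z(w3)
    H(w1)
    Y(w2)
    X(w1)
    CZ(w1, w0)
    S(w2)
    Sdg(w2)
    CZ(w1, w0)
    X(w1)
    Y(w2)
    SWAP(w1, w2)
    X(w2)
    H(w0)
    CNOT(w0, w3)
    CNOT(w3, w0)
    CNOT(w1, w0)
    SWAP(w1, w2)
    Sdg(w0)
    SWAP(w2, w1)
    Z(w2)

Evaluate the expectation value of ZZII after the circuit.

The observable ZZII averages to 1.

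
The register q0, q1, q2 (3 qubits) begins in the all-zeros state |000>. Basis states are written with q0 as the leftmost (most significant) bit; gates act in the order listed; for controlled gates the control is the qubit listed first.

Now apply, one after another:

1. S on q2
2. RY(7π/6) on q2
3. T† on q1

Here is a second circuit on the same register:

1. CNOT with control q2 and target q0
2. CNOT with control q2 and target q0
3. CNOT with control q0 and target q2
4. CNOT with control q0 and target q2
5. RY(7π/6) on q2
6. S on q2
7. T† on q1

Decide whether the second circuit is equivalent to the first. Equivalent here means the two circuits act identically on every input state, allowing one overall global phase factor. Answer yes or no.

No: there is an input state on which the two circuits produce genuinely different outputs (not merely differing by a phase).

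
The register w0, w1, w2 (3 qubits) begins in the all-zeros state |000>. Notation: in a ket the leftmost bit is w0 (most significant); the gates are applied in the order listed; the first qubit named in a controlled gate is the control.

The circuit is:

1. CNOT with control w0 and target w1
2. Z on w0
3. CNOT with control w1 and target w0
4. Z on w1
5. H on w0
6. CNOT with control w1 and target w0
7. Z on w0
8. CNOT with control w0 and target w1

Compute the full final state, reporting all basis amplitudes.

The final amplitudes are sqrt(2)/2 on |000>, -sqrt(2)/2 on |110>, and 0 on every other basis state.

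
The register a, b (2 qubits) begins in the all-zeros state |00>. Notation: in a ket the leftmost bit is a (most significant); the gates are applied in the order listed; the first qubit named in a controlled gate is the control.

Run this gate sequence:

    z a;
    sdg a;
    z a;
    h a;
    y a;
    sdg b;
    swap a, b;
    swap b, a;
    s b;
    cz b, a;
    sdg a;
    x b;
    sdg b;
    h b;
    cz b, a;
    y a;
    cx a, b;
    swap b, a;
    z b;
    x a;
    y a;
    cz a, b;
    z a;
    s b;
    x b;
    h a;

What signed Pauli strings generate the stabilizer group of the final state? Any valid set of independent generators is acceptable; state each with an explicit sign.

One valid set of independent stabilizer generators is -IX, +ZI (any independent generating set of the same group is equally correct).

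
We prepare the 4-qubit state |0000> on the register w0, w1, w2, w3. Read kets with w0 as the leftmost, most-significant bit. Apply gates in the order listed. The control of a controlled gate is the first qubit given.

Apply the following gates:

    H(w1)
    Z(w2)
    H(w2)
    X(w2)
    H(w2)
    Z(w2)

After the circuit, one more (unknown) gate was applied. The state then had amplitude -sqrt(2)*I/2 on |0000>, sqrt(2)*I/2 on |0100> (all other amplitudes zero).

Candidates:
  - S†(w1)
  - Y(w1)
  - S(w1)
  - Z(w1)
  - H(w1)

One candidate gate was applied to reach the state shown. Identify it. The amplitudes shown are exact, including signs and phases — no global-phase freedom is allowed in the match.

The applied gate was Y(w1). Key observation: steps 3-6 multiply out to the identity, so the circuit reduces to the remaining gates.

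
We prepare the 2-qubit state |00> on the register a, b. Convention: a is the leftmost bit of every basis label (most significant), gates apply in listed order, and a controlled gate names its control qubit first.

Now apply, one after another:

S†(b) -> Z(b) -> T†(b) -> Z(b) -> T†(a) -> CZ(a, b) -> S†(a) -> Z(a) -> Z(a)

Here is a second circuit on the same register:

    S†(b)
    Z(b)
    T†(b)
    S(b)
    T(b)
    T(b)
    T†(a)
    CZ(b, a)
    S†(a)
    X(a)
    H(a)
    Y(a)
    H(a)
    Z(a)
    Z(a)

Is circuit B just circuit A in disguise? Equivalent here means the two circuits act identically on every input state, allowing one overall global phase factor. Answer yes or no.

No: there is an input state on which the two circuits produce genuinely different outputs (not merely differing by a phase).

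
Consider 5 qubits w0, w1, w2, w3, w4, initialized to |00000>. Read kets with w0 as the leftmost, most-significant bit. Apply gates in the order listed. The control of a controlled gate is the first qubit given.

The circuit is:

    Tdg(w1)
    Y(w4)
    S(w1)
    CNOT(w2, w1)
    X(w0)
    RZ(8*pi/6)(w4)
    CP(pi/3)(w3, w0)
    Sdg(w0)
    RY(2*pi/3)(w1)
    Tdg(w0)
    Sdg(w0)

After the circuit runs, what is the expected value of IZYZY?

In the final state, IZYZY has expectation 0.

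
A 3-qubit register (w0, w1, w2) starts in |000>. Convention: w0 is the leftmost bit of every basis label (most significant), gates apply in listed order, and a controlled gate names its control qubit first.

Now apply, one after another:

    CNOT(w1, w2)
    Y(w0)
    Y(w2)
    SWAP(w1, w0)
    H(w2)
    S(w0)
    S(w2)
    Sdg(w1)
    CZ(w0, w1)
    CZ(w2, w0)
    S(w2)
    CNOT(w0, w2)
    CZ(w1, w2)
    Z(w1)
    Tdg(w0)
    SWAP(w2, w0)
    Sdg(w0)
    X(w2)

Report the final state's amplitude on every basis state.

The resulting statevector has amplitude -sqrt(2)*I/2 on |011>, sqrt(2)/2 on |111>, and 0 on every other basis state.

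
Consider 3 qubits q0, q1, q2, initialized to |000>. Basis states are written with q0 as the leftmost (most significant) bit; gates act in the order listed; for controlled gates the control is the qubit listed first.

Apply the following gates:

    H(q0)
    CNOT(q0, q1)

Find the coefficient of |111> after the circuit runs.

|111> carries amplitude 0 in the final state.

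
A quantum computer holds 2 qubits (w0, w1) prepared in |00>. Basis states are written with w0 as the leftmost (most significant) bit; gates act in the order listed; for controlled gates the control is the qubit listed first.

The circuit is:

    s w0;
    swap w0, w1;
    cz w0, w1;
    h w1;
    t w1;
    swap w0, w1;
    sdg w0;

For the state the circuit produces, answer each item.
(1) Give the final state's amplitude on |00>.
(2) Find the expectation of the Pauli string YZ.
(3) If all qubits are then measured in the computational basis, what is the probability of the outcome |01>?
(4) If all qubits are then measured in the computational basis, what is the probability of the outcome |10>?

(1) The amplitude on |00> is sqrt(2)/2.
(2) The expectation value of YZ is -sqrt(2)/2.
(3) Outcome |01> occurs with probability 0.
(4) A full measurement returns |10> with probability 1/2.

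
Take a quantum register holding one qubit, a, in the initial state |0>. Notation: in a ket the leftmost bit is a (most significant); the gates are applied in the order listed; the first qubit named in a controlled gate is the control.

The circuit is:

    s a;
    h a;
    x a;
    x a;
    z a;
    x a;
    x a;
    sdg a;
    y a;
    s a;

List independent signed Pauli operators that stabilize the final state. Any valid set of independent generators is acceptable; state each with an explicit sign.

One valid set of independent stabilizer generators is -X (any independent generating set of the same group is equally correct).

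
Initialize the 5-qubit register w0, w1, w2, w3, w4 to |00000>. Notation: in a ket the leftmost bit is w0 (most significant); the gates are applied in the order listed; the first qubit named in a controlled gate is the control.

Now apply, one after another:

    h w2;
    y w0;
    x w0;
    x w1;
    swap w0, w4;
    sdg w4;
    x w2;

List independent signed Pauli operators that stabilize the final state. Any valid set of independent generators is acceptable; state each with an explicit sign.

One valid set of independent stabilizer generators is +IIXII, +ZIIII, -IZIII, +IIIZI, +IIIIZ (any independent generating set of the same group is equally correct).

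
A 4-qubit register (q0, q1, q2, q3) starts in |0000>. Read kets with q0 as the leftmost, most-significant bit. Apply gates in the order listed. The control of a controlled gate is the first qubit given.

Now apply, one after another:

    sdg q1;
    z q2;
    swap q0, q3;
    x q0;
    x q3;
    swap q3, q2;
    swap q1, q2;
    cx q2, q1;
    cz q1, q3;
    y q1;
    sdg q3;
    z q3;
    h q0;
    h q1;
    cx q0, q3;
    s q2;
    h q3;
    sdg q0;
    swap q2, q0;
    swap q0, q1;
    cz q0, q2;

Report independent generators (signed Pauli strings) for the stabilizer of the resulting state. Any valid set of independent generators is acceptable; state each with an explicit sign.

The final state is stabilized by the group generated by +XIZI, +ZIYZ, +IIZX, +IZII; other independent generating sets are equally valid.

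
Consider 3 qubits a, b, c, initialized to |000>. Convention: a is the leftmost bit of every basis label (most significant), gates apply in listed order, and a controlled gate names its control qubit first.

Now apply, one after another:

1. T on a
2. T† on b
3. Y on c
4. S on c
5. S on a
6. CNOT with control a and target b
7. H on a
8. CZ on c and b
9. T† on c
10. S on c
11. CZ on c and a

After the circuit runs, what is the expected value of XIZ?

The observable XIZ averages to 1.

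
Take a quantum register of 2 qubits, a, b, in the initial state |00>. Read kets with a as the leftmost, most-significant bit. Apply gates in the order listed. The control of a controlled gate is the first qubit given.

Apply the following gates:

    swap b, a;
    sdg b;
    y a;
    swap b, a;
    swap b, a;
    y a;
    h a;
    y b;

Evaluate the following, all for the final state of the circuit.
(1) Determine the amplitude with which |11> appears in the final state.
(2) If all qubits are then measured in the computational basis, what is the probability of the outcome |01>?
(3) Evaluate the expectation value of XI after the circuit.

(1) The final state's coefficient on |11> equals sqrt(2)*I/2.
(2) Outcome |01> occurs with probability 1/2.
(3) The observable XI averages to 1.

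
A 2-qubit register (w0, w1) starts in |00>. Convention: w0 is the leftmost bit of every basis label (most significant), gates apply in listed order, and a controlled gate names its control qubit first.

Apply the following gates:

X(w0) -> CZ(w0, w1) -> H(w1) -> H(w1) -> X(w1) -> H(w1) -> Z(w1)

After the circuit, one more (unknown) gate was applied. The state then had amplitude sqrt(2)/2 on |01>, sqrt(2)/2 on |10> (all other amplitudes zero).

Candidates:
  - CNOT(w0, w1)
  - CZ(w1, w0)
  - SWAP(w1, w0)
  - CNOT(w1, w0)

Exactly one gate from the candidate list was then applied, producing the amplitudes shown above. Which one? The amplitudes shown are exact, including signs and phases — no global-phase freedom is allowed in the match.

It was CNOT(w1, w0) that produced the state shown.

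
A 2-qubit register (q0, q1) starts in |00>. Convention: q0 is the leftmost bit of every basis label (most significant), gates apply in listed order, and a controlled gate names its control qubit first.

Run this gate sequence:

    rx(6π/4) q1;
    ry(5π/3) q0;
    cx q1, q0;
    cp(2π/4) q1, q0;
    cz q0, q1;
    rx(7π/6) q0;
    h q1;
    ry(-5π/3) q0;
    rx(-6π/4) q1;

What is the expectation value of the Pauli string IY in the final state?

In the final state, IY has expectation sqrt(3)/4.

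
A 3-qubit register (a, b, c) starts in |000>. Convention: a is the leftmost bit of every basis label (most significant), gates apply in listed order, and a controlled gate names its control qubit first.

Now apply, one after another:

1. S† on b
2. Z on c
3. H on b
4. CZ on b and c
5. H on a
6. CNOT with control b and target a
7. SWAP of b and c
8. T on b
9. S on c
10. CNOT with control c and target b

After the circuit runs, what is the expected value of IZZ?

The observable IZZ averages to 1.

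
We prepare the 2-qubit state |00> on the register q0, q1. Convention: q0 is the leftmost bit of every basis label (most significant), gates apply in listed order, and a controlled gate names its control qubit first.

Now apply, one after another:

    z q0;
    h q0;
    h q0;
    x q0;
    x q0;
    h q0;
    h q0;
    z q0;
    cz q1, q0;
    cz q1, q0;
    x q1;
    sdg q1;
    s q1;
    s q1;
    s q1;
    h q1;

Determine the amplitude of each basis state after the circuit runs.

The final amplitudes are -sqrt(2)/2 on |00>, sqrt(2)/2 on |01>, 0 on |10>, 0 on |11>. Key observation: the block from step 1 through step 8 cancels to the identity and can be dropped.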